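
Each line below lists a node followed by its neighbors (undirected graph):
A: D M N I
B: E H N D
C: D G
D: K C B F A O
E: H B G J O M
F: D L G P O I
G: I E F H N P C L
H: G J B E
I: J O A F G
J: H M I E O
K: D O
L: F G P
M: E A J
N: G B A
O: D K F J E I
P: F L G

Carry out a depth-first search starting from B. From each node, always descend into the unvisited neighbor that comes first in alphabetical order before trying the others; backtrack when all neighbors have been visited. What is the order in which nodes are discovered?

Visit B
B → D
D → A
A → I
I → F
F → G
G → C
G → E
E → H
H → J
J → M
J → O
O → K
G → L
L → P
G → N

B, D, A, I, F, G, C, E, H, J, M, O, K, L, P, N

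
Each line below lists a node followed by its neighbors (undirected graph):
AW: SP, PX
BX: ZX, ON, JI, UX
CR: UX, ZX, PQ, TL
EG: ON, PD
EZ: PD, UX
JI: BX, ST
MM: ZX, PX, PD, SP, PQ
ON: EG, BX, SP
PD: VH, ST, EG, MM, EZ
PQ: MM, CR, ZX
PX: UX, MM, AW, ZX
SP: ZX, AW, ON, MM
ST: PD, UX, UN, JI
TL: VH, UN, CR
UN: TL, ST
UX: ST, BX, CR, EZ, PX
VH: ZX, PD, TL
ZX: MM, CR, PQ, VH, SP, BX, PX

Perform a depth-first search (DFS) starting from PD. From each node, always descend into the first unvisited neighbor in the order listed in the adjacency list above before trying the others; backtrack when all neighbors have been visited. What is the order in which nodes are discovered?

PD -> VH -> ZX -> MM -> PX -> UX -> ST -> UN -> TL -> CR -> PQ -> JI -> BX -> ON -> EG -> SP -> AW -> EZ

Visit PD
PD → VH
VH → ZX
ZX → MM
MM → PX
PX → UX
UX → ST
ST → UN
UN → TL
TL → CR
CR → PQ
ST → JI
JI → BX
BX → ON
ON → EG
ON → SP
SP → AW
UX → EZ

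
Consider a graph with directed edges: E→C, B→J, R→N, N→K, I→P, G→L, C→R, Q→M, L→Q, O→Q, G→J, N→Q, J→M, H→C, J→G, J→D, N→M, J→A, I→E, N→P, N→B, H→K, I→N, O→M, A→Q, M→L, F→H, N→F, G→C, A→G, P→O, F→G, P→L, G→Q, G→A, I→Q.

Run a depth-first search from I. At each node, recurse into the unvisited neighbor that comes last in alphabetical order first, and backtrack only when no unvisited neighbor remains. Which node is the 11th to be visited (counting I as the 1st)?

Visit I
I → Q
Q → M
M → L
I → P
P → O
I → N
N → K
N → F
F → H
H → C
C → R
F → G
G → J
J → D
J → A
N → B
I → E

Visit order: I, Q, M, L, P, O, N, K, F, H, C, R, G, J, D, A, B, E

C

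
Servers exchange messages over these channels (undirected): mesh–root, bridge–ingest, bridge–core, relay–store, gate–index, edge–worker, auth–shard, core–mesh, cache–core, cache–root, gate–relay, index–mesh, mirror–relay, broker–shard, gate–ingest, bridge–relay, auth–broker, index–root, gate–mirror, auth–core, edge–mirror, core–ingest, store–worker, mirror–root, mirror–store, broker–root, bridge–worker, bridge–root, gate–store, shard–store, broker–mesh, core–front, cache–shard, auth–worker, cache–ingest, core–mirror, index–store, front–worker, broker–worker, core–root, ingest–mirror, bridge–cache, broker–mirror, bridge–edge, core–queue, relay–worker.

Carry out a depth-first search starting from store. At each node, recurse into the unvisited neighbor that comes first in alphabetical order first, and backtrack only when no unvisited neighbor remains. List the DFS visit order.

Visit store
store → gate
gate → index
index → mesh
mesh → broker
broker → auth
auth → core
core → bridge
bridge → cache
cache → ingest
ingest → mirror
mirror → edge
edge → worker
worker → front
worker → relay
mirror → root
cache → shard
core → queue

store, gate, index, mesh, broker, auth, core, bridge, cache, ingest, mirror, edge, worker, front, relay, root, shard, queue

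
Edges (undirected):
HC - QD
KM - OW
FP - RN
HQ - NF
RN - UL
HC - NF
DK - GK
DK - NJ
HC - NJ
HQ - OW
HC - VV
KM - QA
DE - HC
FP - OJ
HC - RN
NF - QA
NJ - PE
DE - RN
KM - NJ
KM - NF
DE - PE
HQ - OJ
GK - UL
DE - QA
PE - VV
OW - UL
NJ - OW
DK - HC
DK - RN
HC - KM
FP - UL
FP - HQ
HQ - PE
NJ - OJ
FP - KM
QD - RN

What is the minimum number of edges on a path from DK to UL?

Level 0: DK
Level 1: GK, HC, NJ, RN
Level 2: DE, FP, KM, NF, OJ, OW, PE, QD, UL, VV
Level 3: HQ, QA
UL first appears at level 2.

2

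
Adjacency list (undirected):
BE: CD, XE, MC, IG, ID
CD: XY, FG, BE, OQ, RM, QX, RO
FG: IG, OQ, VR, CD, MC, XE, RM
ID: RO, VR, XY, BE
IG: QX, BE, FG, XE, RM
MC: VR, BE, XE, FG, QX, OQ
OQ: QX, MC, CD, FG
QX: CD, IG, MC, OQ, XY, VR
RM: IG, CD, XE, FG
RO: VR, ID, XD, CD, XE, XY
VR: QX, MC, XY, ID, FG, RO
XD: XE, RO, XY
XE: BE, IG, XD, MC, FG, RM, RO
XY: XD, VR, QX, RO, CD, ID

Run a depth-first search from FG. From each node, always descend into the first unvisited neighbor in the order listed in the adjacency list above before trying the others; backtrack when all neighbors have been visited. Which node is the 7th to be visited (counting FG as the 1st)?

XE

Visit FG
FG → IG
IG → QX
QX → CD
CD → XY
XY → XD
XD → XE
XE → BE
BE → MC
MC → VR
VR → ID
ID → RO
MC → OQ
XE → RM

Visit order: FG, IG, QX, CD, XY, XD, XE, BE, MC, VR, ID, RO, OQ, RM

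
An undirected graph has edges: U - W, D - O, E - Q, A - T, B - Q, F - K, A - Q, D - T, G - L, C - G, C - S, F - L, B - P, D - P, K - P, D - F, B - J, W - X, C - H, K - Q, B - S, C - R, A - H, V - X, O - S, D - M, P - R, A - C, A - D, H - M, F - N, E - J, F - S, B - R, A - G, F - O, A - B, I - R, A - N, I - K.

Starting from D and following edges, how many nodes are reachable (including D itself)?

20

BFS from D visits: D, A, F, M, O, P, T, B, C, G, H, N, Q, K, L, S, R, J, E, I
Reachable nodes: 20 of 24 total.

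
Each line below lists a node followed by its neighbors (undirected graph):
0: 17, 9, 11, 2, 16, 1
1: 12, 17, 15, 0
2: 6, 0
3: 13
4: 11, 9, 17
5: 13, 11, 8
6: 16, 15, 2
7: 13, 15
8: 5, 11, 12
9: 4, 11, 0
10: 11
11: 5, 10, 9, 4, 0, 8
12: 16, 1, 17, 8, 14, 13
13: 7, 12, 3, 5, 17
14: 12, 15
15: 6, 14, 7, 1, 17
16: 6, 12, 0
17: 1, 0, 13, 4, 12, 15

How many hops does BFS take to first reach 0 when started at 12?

Level 0: 12
Level 1: 1, 8, 13, 14, 16, 17
Level 2: 0, 3, 4, 5, 6, 7, 11, 15
Level 3: 2, 9, 10
0 first appears at level 2.

2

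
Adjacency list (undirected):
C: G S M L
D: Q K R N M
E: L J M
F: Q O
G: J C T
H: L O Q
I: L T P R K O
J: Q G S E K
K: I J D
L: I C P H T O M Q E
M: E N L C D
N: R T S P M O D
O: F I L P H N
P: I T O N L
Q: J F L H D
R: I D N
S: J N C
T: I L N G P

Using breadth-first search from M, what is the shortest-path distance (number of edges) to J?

Level 0: M
Level 1: C, D, E, L, N
Level 2: G, H, I, J, K, O, P, Q, R, S, T
Level 3: F
J first appears at level 2.

2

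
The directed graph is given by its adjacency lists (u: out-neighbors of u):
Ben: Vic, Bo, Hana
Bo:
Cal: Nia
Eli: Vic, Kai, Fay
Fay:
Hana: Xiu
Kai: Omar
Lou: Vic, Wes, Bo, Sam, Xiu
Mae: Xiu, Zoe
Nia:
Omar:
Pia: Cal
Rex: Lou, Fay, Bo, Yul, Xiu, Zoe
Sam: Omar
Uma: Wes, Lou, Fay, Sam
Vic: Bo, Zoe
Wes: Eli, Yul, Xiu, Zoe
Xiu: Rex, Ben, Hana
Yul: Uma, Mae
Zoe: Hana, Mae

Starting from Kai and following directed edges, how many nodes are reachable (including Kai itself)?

2

BFS from Kai visits: Kai, Omar
Reachable nodes: 2 of 20 total.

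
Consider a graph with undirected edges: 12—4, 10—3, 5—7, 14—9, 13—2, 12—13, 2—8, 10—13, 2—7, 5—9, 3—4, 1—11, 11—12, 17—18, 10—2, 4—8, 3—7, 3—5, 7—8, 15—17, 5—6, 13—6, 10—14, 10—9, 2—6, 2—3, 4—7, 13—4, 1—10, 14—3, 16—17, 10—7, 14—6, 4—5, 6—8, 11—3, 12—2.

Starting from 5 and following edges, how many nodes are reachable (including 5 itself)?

BFS from 5 visits: 5, 3, 4, 6, 7, 9, 2, 10, 11, 14, 8, 12, 13, 1
Reachable nodes: 14 of 18 total.

14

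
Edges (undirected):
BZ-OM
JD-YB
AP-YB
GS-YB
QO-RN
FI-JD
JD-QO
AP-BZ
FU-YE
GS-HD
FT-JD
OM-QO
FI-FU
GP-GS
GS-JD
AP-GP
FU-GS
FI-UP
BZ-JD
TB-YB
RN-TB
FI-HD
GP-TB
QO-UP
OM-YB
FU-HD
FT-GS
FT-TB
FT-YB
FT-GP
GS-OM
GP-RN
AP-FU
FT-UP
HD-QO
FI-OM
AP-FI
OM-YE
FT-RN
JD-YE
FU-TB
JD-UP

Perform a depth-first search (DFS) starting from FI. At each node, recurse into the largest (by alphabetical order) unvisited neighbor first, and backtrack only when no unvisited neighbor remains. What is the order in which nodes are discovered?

FI, UP, QO, RN, TB, YB, OM, YE, JD, GS, HD, FU, AP, GP, FT, BZ

Visit FI
FI → UP
UP → QO
QO → RN
RN → TB
TB → YB
YB → OM
OM → YE
YE → JD
JD → GS
GS → HD
HD → FU
FU → AP
AP → GP
GP → FT
AP → BZ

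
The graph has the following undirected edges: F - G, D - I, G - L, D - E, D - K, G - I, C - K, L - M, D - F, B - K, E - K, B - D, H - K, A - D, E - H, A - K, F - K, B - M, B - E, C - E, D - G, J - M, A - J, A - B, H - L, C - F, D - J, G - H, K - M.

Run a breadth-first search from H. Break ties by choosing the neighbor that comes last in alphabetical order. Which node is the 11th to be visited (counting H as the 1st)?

A

Visit H; enqueue L, K, G, E → queue [L, K, G, E]
Visit L; enqueue M → queue [K, G, E, M]
Visit K; enqueue F, D, C, B, A → queue [G, E, M, F, D, C, B, A]
Visit G; enqueue I → queue [E, M, F, D, C, B, A, I]
Visit E → queue [M, F, D, C, B, A, I]
Visit M; enqueue J → queue [F, D, C, B, A, I, J]
Visit F → queue [D, C, B, A, I, J]
Visit D → queue [C, B, A, I, J]
Visit C → queue [B, A, I, J]
Visit B → queue [A, I, J]
Visit A → queue [I, J]
Visit I → queue [J]
Visit J → queue []

Visit order: H, L, K, G, E, M, F, D, C, B, A, I, J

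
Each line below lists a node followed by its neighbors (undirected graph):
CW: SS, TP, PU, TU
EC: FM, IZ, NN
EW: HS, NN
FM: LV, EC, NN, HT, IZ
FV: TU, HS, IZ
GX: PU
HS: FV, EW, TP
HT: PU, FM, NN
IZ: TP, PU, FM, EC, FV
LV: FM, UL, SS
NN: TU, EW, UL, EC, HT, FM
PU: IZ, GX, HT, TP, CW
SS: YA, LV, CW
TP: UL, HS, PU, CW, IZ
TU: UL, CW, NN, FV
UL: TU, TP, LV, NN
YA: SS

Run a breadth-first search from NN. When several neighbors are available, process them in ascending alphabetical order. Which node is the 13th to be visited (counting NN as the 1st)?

Visit NN; enqueue EC, EW, FM, HT, TU, UL → queue [EC, EW, FM, HT, TU, UL]
Visit EC; enqueue IZ → queue [EW, FM, HT, TU, UL, IZ]
Visit EW; enqueue HS → queue [FM, HT, TU, UL, IZ, HS]
Visit FM; enqueue LV → queue [HT, TU, UL, IZ, HS, LV]
Visit HT; enqueue PU → queue [TU, UL, IZ, HS, LV, PU]
Visit TU; enqueue CW, FV → queue [UL, IZ, HS, LV, PU, CW, FV]
Visit UL; enqueue TP → queue [IZ, HS, LV, PU, CW, FV, TP]
Visit IZ → queue [HS, LV, PU, CW, FV, TP]
Visit HS → queue [LV, PU, CW, FV, TP]
Visit LV; enqueue SS → queue [PU, CW, FV, TP, SS]
Visit PU; enqueue GX → queue [CW, FV, TP, SS, GX]
Visit CW → queue [FV, TP, SS, GX]
Visit FV → queue [TP, SS, GX]
Visit TP → queue [SS, GX]
Visit SS; enqueue YA → queue [GX, YA]
Visit GX → queue [YA]
Visit YA → queue []

Visit order: NN, EC, EW, FM, HT, TU, UL, IZ, HS, LV, PU, CW, FV, TP, SS, GX, YA

FV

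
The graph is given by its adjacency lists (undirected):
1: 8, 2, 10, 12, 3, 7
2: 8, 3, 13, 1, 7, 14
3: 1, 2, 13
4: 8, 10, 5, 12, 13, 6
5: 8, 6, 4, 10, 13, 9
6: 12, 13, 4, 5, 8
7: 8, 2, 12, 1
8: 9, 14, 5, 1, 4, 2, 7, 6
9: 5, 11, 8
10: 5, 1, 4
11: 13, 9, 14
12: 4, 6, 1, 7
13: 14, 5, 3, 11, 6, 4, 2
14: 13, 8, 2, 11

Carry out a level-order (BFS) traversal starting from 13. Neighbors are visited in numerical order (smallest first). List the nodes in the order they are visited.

13, 2, 3, 4, 5, 6, 11, 14, 1, 7, 8, 10, 12, 9

Visit 13; enqueue 2, 3, 4, 5, 6, 11, 14 → queue [2, 3, 4, 5, 6, 11, 14]
Visit 2; enqueue 1, 7, 8 → queue [3, 4, 5, 6, 11, 14, 1, 7, 8]
Visit 3 → queue [4, 5, 6, 11, 14, 1, 7, 8]
Visit 4; enqueue 10, 12 → queue [5, 6, 11, 14, 1, 7, 8, 10, 12]
Visit 5; enqueue 9 → queue [6, 11, 14, 1, 7, 8, 10, 12, 9]
Visit 6 → queue [11, 14, 1, 7, 8, 10, 12, 9]
Visit 11 → queue [14, 1, 7, 8, 10, 12, 9]
Visit 14 → queue [1, 7, 8, 10, 12, 9]
Visit 1 → queue [7, 8, 10, 12, 9]
Visit 7 → queue [8, 10, 12, 9]
Visit 8 → queue [10, 12, 9]
Visit 10 → queue [12, 9]
Visit 12 → queue [9]
Visit 9 → queue []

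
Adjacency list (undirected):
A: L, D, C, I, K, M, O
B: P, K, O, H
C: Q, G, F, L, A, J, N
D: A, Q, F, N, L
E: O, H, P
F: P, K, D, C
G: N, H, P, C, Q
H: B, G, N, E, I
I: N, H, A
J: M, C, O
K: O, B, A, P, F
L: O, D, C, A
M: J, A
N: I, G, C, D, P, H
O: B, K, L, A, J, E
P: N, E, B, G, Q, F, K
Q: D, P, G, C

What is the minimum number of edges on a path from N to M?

Level 0: N
Level 1: C, D, G, H, I, P
Level 2: A, B, E, F, J, K, L, Q
Level 3: M, O
M first appears at level 3.

3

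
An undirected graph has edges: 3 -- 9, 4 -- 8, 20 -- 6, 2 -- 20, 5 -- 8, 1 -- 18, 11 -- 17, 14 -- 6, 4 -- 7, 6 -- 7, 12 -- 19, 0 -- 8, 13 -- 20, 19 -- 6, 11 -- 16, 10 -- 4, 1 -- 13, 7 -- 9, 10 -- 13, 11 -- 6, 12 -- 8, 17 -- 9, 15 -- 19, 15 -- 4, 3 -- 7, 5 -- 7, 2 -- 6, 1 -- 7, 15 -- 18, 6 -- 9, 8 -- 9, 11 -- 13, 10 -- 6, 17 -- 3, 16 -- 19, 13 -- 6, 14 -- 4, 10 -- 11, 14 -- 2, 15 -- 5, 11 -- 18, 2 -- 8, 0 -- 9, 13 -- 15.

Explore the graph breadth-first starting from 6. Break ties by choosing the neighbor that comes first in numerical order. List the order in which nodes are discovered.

Visit 6; enqueue 2, 7, 9, 10, 11, 13, 14, 19, 20 → queue [2, 7, 9, 10, 11, 13, 14, 19, 20]
Visit 2; enqueue 8 → queue [7, 9, 10, 11, 13, 14, 19, 20, 8]
Visit 7; enqueue 1, 3, 4, 5 → queue [9, 10, 11, 13, 14, 19, 20, 8, 1, 3, 4, 5]
Visit 9; enqueue 0, 17 → queue [10, 11, 13, 14, 19, 20, 8, 1, 3, 4, 5, 0, 17]
Visit 10 → queue [11, 13, 14, 19, 20, 8, 1, 3, 4, 5, 0, 17]
Visit 11; enqueue 16, 18 → queue [13, 14, 19, 20, 8, 1, 3, 4, 5, 0, 17, 16, 18]
Visit 13; enqueue 15 → queue [14, 19, 20, 8, 1, 3, 4, 5, 0, 17, 16, 18, 15]
Visit 14 → queue [19, 20, 8, 1, 3, 4, 5, 0, 17, 16, 18, 15]
Visit 19; enqueue 12 → queue [20, 8, 1, 3, 4, 5, 0, 17, 16, 18, 15, 12]
Visit 20 → queue [8, 1, 3, 4, 5, 0, 17, 16, 18, 15, 12]
Visit 8 → queue [1, 3, 4, 5, 0, 17, 16, 18, 15, 12]
Visit 1 → queue [3, 4, 5, 0, 17, 16, 18, 15, 12]
Visit 3 → queue [4, 5, 0, 17, 16, 18, 15, 12]
Visit 4 → queue [5, 0, 17, 16, 18, 15, 12]
Visit 5 → queue [0, 17, 16, 18, 15, 12]
Visit 0 → queue [17, 16, 18, 15, 12]
Visit 17 → queue [16, 18, 15, 12]
Visit 16 → queue [18, 15, 12]
Visit 18 → queue [15, 12]
Visit 15 → queue [12]
Visit 12 → queue []

6, 2, 7, 9, 10, 11, 13, 14, 19, 20, 8, 1, 3, 4, 5, 0, 17, 16, 18, 15, 12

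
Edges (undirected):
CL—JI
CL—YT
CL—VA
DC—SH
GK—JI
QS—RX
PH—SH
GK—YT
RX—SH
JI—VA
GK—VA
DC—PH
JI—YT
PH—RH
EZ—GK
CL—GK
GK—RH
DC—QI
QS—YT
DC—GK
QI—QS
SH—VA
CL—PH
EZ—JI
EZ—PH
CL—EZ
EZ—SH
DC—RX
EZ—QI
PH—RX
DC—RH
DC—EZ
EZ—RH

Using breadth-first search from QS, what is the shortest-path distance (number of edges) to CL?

Level 0: QS
Level 1: QI, RX, YT
Level 2: CL, DC, EZ, GK, JI, PH, SH
Level 3: RH, VA
CL first appears at level 2.

2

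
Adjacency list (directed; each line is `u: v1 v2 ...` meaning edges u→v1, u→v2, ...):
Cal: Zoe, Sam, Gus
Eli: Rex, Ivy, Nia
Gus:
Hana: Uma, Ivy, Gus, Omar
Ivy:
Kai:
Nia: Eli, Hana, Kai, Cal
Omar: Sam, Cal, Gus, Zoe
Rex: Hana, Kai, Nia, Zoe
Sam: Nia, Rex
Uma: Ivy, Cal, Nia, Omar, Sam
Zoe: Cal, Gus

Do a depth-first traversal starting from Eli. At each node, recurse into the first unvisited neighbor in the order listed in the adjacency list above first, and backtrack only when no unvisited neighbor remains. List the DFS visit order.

Eli, Rex, Hana, Uma, Ivy, Cal, Zoe, Gus, Sam, Nia, Kai, Omar

Visit Eli
Eli → Rex
Rex → Hana
Hana → Uma
Uma → Ivy
Uma → Cal
Cal → Zoe
Zoe → Gus
Cal → Sam
Sam → Nia
Nia → Kai
Uma → Omar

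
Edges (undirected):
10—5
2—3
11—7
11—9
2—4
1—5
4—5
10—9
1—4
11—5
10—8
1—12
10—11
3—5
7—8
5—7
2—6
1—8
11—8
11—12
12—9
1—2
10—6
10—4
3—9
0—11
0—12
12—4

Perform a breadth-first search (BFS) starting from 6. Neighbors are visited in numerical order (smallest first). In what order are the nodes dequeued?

6, 2, 10, 1, 3, 4, 5, 8, 9, 11, 12, 7, 0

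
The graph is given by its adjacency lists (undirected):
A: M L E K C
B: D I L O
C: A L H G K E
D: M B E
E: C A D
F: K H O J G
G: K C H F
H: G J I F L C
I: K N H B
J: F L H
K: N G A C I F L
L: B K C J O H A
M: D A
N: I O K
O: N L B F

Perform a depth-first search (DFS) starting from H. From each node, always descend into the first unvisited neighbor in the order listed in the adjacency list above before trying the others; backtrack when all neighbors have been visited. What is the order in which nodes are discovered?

Visit H
H → G
G → K
K → N
N → I
I → B
B → D
D → M
M → A
A → L
L → C
C → E
L → J
J → F
F → O

H -> G -> K -> N -> I -> B -> D -> M -> A -> L -> C -> E -> J -> F -> O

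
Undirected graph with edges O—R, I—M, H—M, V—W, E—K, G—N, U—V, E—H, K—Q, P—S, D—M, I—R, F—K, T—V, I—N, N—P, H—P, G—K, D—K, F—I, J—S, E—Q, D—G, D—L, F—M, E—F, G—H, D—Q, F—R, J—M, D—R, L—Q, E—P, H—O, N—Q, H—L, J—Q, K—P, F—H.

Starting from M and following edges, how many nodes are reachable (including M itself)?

BFS from M visits: M, D, F, H, I, J, G, K, L, Q, R, E, O, P, N, S
Reachable nodes: 16 of 20 total.

16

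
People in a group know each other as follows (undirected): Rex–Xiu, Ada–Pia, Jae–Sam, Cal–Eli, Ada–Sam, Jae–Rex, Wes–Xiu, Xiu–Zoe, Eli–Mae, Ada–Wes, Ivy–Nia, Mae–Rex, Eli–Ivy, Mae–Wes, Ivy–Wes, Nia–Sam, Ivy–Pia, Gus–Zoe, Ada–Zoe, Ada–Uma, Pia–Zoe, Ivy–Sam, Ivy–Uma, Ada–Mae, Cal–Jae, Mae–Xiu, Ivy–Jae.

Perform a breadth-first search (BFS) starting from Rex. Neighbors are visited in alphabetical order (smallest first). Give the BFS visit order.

Visit Rex; enqueue Jae, Mae, Xiu → queue [Jae, Mae, Xiu]
Visit Jae; enqueue Cal, Ivy, Sam → queue [Mae, Xiu, Cal, Ivy, Sam]
Visit Mae; enqueue Ada, Eli, Wes → queue [Xiu, Cal, Ivy, Sam, Ada, Eli, Wes]
Visit Xiu; enqueue Zoe → queue [Cal, Ivy, Sam, Ada, Eli, Wes, Zoe]
Visit Cal → queue [Ivy, Sam, Ada, Eli, Wes, Zoe]
Visit Ivy; enqueue Nia, Pia, Uma → queue [Sam, Ada, Eli, Wes, Zoe, Nia, Pia, Uma]
Visit Sam → queue [Ada, Eli, Wes, Zoe, Nia, Pia, Uma]
Visit Ada → queue [Eli, Wes, Zoe, Nia, Pia, Uma]
Visit Eli → queue [Wes, Zoe, Nia, Pia, Uma]
Visit Wes → queue [Zoe, Nia, Pia, Uma]
Visit Zoe; enqueue Gus → queue [Nia, Pia, Uma, Gus]
Visit Nia → queue [Pia, Uma, Gus]
Visit Pia → queue [Uma, Gus]
Visit Uma → queue [Gus]
Visit Gus → queue []

Rex -> Jae -> Mae -> Xiu -> Cal -> Ivy -> Sam -> Ada -> Eli -> Wes -> Zoe -> Nia -> Pia -> Uma -> Gus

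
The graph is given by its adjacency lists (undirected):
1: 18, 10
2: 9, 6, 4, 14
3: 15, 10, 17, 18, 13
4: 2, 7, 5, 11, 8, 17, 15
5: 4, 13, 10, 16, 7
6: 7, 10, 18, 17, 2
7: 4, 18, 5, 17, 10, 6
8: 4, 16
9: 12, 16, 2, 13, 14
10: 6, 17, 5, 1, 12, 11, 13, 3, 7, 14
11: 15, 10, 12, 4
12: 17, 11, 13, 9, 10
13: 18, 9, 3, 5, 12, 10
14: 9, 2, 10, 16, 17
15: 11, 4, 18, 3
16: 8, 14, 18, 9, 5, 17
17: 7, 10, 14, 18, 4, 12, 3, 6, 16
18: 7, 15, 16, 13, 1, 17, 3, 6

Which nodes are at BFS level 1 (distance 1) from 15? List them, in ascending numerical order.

3, 4, 11, 18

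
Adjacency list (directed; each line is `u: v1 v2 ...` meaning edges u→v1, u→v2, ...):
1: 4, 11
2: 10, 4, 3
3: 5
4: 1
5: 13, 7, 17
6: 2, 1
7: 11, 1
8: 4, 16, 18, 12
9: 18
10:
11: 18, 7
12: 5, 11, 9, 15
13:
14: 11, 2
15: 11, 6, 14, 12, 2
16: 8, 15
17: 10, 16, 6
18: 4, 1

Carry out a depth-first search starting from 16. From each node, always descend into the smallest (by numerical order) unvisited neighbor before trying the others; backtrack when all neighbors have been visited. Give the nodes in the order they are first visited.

Visit 16
16 → 8
8 → 4
4 → 1
1 → 11
11 → 7
11 → 18
8 → 12
12 → 5
5 → 13
5 → 17
17 → 6
6 → 2
2 → 3
2 → 10
12 → 9
12 → 15
15 → 14

16 → 8 → 4 → 1 → 11 → 7 → 18 → 12 → 5 → 13 → 17 → 6 → 2 → 3 → 10 → 9 → 15 → 14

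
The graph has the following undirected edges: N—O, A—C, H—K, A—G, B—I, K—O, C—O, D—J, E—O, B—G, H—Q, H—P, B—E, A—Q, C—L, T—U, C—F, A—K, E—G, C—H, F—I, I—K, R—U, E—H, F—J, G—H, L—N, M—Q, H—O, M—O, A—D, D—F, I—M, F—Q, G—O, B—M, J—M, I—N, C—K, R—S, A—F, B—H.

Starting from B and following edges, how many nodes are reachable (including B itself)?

BFS from B visits: B, M, I, H, G, E, Q, O, J, N, K, F, P, C, A, D, L
Reachable nodes: 17 of 21 total.

17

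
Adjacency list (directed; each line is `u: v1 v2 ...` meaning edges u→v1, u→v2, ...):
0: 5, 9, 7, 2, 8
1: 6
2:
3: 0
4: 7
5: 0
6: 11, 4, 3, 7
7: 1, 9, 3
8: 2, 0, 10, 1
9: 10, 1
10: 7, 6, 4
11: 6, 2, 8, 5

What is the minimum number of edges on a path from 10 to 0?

Level 0: 10
Level 1: 4, 6, 7
Level 2: 1, 3, 9, 11
Level 3: 0, 2, 5, 8
0 first appears at level 3.

3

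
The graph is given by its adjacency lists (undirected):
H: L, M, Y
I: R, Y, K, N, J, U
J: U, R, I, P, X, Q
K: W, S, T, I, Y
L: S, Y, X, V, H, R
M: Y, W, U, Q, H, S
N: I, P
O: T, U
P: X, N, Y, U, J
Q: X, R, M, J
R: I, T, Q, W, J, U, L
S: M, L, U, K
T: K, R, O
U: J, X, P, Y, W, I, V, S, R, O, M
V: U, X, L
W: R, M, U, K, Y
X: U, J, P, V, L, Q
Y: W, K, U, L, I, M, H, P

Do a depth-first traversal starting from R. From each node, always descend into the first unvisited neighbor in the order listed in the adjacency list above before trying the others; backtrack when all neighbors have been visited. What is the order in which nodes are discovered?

R → I → Y → W → M → U → J → P → X → V → L → S → K → T → O → H → Q → N

Visit R
R → I
I → Y
Y → W
W → M
M → U
U → J
J → P
P → X
X → V
V → L
L → S
S → K
K → T
T → O
L → H
X → Q
P → N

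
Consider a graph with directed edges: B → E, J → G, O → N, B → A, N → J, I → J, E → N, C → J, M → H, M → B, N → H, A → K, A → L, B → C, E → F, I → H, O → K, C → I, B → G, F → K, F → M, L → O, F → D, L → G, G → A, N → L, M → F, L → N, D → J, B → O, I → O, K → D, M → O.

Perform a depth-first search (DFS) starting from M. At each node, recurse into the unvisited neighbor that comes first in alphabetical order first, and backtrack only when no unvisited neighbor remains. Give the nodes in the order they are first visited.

Visit M
M → B
B → A
A → K
K → D
D → J
J → G
A → L
L → N
N → H
L → O
B → C
C → I
B → E
E → F

M, B, A, K, D, J, G, L, N, H, O, C, I, E, F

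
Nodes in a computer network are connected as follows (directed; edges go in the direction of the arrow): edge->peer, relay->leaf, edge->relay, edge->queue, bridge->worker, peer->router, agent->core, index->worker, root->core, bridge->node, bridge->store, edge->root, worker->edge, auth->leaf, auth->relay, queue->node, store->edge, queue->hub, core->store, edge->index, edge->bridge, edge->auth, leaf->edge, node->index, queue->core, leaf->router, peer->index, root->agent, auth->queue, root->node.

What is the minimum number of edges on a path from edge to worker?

2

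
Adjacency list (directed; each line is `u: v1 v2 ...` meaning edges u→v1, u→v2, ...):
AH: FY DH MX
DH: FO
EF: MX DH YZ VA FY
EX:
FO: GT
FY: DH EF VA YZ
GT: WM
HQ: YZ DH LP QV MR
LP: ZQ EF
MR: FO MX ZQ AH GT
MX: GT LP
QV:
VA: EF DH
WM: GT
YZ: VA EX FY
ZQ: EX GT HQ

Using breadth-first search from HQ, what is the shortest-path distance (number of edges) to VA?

2

Level 0: HQ
Level 1: DH, LP, MR, QV, YZ
Level 2: AH, EF, EX, FO, FY, GT, MX, VA, ZQ
Level 3: WM
VA first appears at level 2.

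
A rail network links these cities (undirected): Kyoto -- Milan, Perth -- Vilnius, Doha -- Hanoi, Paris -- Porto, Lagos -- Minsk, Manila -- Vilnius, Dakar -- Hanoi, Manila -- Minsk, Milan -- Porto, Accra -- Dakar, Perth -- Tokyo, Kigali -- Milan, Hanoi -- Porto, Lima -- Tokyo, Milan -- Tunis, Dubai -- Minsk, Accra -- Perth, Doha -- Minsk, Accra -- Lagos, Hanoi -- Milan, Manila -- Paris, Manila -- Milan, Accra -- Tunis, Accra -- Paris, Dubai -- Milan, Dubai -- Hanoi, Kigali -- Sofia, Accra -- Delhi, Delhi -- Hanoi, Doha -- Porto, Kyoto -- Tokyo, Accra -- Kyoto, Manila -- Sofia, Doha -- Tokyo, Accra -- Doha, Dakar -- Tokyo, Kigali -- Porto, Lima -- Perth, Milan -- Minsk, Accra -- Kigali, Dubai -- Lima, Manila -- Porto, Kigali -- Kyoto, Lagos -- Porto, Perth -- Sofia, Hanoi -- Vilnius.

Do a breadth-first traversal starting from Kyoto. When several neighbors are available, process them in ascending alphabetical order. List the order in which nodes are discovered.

Kyoto Accra Kigali Milan Tokyo Dakar Delhi Doha Lagos Paris Perth Tunis Porto Sofia Dubai Hanoi Manila Minsk Lima Vilnius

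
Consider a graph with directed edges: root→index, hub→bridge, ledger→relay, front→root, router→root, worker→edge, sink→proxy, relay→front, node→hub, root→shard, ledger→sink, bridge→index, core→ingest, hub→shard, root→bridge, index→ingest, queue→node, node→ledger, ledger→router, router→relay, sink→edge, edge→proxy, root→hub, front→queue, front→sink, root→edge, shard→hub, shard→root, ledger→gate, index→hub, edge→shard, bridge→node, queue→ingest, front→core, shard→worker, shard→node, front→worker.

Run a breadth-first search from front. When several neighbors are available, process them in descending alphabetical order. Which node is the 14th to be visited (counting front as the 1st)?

Visit front; enqueue worker, sink, root, queue, core → queue [worker, sink, root, queue, core]
Visit worker; enqueue edge → queue [sink, root, queue, core, edge]
Visit sink; enqueue proxy → queue [root, queue, core, edge, proxy]
Visit root; enqueue shard, index, hub, bridge → queue [queue, core, edge, proxy, shard, index, hub, bridge]
Visit queue; enqueue node, ingest → queue [core, edge, proxy, shard, index, hub, bridge, node, ingest]
Visit core → queue [edge, proxy, shard, index, hub, bridge, node, ingest]
Visit edge → queue [proxy, shard, index, hub, bridge, node, ingest]
Visit proxy → queue [shard, index, hub, bridge, node, ingest]
Visit shard → queue [index, hub, bridge, node, ingest]
Visit index → queue [hub, bridge, node, ingest]
Visit hub → queue [bridge, node, ingest]
Visit bridge → queue [node, ingest]
Visit node; enqueue ledger → queue [ingest, ledger]
Visit ingest → queue [ledger]
Visit ledger; enqueue router, relay, gate → queue [router, relay, gate]
Visit router → queue [relay, gate]
Visit relay → queue [gate]
Visit gate → queue []

Visit order: front, worker, sink, root, queue, core, edge, proxy, shard, index, hub, bridge, node, ingest, ledger, router, relay, gate

ingest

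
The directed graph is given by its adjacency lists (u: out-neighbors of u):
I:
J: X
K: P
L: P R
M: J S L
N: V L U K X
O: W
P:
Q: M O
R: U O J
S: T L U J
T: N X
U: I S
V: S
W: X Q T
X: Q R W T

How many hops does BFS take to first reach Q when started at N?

2

Level 0: N
Level 1: K, L, U, V, X
Level 2: I, P, Q, R, S, T, W
Level 3: J, M, O
Q first appears at level 2.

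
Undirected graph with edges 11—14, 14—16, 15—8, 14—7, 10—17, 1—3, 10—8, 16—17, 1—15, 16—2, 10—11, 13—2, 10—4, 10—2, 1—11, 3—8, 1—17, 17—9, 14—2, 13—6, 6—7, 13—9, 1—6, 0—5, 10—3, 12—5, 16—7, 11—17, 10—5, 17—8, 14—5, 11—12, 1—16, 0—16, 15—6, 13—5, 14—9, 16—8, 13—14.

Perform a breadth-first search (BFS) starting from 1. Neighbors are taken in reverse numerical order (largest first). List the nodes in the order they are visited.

Visit 1; enqueue 17, 16, 15, 11, 6, 3 → queue [17, 16, 15, 11, 6, 3]
Visit 17; enqueue 10, 9, 8 → queue [16, 15, 11, 6, 3, 10, 9, 8]
Visit 16; enqueue 14, 7, 2, 0 → queue [15, 11, 6, 3, 10, 9, 8, 14, 7, 2, 0]
Visit 15 → queue [11, 6, 3, 10, 9, 8, 14, 7, 2, 0]
Visit 11; enqueue 12 → queue [6, 3, 10, 9, 8, 14, 7, 2, 0, 12]
Visit 6; enqueue 13 → queue [3, 10, 9, 8, 14, 7, 2, 0, 12, 13]
Visit 3 → queue [10, 9, 8, 14, 7, 2, 0, 12, 13]
Visit 10; enqueue 5, 4 → queue [9, 8, 14, 7, 2, 0, 12, 13, 5, 4]
Visit 9 → queue [8, 14, 7, 2, 0, 12, 13, 5, 4]
Visit 8 → queue [14, 7, 2, 0, 12, 13, 5, 4]
Visit 14 → queue [7, 2, 0, 12, 13, 5, 4]
Visit 7 → queue [2, 0, 12, 13, 5, 4]
Visit 2 → queue [0, 12, 13, 5, 4]
Visit 0 → queue [12, 13, 5, 4]
Visit 12 → queue [13, 5, 4]
Visit 13 → queue [5, 4]
Visit 5 → queue [4]
Visit 4 → queue []

1 → 17 → 16 → 15 → 11 → 6 → 3 → 10 → 9 → 8 → 14 → 7 → 2 → 0 → 12 → 13 → 5 → 4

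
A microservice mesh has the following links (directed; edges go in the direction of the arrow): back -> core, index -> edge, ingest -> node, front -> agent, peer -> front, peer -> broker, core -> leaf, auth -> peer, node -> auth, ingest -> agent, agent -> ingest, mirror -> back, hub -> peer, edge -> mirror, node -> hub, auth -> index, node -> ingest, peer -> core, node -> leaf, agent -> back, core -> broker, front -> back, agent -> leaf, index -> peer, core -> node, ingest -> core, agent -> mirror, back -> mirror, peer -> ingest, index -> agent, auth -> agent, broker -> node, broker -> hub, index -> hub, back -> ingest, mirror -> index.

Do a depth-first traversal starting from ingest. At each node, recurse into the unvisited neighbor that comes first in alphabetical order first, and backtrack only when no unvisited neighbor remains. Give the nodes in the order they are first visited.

Visit ingest
ingest → agent
agent → back
back → core
core → broker
broker → hub
hub → peer
peer → front
broker → node
node → auth
auth → index
index → edge
edge → mirror
node → leaf

ingest → agent → back → core → broker → hub → peer → front → node → auth → index → edge → mirror → leaf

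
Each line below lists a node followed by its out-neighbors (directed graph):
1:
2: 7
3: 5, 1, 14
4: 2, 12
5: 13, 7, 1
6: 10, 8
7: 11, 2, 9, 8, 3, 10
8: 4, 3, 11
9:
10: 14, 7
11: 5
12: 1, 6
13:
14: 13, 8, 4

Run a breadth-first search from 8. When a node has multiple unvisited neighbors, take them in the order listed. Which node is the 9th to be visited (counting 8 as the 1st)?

14

Visit 8; enqueue 4, 3, 11 → queue [4, 3, 11]
Visit 4; enqueue 2, 12 → queue [3, 11, 2, 12]
Visit 3; enqueue 5, 1, 14 → queue [11, 2, 12, 5, 1, 14]
Visit 11 → queue [2, 12, 5, 1, 14]
Visit 2; enqueue 7 → queue [12, 5, 1, 14, 7]
Visit 12; enqueue 6 → queue [5, 1, 14, 7, 6]
Visit 5; enqueue 13 → queue [1, 14, 7, 6, 13]
Visit 1 → queue [14, 7, 6, 13]
Visit 14 → queue [7, 6, 13]
Visit 7; enqueue 9, 10 → queue [6, 13, 9, 10]
Visit 6 → queue [13, 9, 10]
Visit 13 → queue [9, 10]
Visit 9 → queue [10]
Visit 10 → queue []

Visit order: 8, 4, 3, 11, 2, 12, 5, 1, 14, 7, 6, 13, 9, 10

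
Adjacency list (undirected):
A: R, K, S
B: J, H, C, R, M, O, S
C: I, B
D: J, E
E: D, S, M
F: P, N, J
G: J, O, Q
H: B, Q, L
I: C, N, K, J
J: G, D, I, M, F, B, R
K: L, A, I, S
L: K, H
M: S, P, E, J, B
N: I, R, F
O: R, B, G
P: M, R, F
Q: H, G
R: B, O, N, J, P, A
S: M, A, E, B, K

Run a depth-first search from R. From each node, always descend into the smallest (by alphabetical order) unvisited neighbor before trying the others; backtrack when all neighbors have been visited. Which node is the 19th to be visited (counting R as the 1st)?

Visit R
R → A
A → K
K → I
I → C
C → B
B → H
H → L
H → Q
Q → G
G → J
J → D
D → E
E → M
M → P
P → F
F → N
M → S
G → O

Visit order: R, A, K, I, C, B, H, L, Q, G, J, D, E, M, P, F, N, S, O

O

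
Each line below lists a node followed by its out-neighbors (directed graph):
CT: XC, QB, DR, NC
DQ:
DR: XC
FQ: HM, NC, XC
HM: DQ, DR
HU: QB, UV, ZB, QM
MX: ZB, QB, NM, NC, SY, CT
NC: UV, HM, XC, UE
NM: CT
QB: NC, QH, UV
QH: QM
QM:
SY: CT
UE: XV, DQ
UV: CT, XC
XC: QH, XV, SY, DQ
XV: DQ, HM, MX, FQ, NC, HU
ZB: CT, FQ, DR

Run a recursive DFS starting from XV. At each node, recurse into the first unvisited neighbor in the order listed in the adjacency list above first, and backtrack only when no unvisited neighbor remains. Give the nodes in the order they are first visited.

Visit XV
XV → DQ
XV → HM
HM → DR
DR → XC
XC → QH
QH → QM
XC → SY
SY → CT
CT → QB
QB → NC
NC → UV
NC → UE
XV → MX
MX → ZB
ZB → FQ
MX → NM
XV → HU

XV → DQ → HM → DR → XC → QH → QM → SY → CT → QB → NC → UV → UE → MX → ZB → FQ → NM → HU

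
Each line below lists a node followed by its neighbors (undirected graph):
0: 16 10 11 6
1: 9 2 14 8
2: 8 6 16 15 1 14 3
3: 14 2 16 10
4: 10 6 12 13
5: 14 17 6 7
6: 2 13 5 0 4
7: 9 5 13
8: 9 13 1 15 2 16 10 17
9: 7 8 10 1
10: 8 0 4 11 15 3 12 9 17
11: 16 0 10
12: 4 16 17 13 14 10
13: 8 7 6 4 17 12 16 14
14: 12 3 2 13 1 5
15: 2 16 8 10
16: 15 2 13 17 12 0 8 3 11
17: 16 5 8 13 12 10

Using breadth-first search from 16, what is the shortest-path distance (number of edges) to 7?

Level 0: 16
Level 1: 0, 2, 3, 8, 11, 12, 13, 15, 17
Level 2: 1, 4, 5, 6, 7, 9, 10, 14
7 first appears at level 2.

2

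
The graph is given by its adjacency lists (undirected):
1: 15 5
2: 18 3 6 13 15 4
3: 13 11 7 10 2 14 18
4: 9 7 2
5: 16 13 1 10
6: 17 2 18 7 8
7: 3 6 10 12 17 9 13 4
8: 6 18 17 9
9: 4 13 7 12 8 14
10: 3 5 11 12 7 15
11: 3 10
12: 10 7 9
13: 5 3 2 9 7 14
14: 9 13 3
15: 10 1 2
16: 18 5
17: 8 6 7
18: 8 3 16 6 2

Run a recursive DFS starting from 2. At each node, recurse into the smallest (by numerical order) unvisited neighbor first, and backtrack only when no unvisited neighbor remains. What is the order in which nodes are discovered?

2, 3, 7, 4, 9, 8, 6, 17, 18, 16, 5, 1, 15, 10, 11, 12, 13, 14

Visit 2
2 → 3
3 → 7
7 → 4
4 → 9
9 → 8
8 → 6
6 → 17
6 → 18
18 → 16
16 → 5
5 → 1
1 → 15
15 → 10
10 → 11
10 → 12
5 → 13
13 → 14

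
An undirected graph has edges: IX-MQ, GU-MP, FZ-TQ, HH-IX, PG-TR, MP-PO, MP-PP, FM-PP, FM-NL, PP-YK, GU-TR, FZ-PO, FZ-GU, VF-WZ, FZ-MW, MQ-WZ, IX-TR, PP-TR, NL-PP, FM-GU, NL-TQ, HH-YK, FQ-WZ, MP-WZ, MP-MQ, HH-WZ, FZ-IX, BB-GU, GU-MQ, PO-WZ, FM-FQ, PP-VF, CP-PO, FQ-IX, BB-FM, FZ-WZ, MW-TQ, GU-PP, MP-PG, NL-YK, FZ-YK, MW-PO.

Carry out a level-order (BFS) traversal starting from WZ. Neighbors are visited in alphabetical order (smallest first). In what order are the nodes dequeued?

WZ → FQ → FZ → HH → MP → MQ → PO → VF → FM → IX → GU → MW → TQ → YK → PG → PP → CP → BB → NL → TR

Visit WZ; enqueue FQ, FZ, HH, MP, MQ, PO, VF → queue [FQ, FZ, HH, MP, MQ, PO, VF]
Visit FQ; enqueue FM, IX → queue [FZ, HH, MP, MQ, PO, VF, FM, IX]
Visit FZ; enqueue GU, MW, TQ, YK → queue [HH, MP, MQ, PO, VF, FM, IX, GU, MW, TQ, YK]
Visit HH → queue [MP, MQ, PO, VF, FM, IX, GU, MW, TQ, YK]
Visit MP; enqueue PG, PP → queue [MQ, PO, VF, FM, IX, GU, MW, TQ, YK, PG, PP]
Visit MQ → queue [PO, VF, FM, IX, GU, MW, TQ, YK, PG, PP]
Visit PO; enqueue CP → queue [VF, FM, IX, GU, MW, TQ, YK, PG, PP, CP]
Visit VF → queue [FM, IX, GU, MW, TQ, YK, PG, PP, CP]
Visit FM; enqueue BB, NL → queue [IX, GU, MW, TQ, YK, PG, PP, CP, BB, NL]
Visit IX; enqueue TR → queue [GU, MW, TQ, YK, PG, PP, CP, BB, NL, TR]
Visit GU → queue [MW, TQ, YK, PG, PP, CP, BB, NL, TR]
Visit MW → queue [TQ, YK, PG, PP, CP, BB, NL, TR]
Visit TQ → queue [YK, PG, PP, CP, BB, NL, TR]
Visit YK → queue [PG, PP, CP, BB, NL, TR]
Visit PG → queue [PP, CP, BB, NL, TR]
Visit PP → queue [CP, BB, NL, TR]
Visit CP → queue [BB, NL, TR]
Visit BB → queue [NL, TR]
Visit NL → queue [TR]
Visit TR → queue []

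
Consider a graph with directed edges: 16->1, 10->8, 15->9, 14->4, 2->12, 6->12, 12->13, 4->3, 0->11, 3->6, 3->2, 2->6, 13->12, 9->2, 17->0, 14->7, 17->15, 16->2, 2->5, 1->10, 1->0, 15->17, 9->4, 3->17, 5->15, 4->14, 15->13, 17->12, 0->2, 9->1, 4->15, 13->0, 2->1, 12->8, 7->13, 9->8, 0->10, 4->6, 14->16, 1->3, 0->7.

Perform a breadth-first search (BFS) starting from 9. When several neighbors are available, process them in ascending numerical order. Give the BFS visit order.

9, 1, 2, 4, 8, 0, 3, 10, 5, 6, 12, 14, 15, 7, 11, 17, 13, 16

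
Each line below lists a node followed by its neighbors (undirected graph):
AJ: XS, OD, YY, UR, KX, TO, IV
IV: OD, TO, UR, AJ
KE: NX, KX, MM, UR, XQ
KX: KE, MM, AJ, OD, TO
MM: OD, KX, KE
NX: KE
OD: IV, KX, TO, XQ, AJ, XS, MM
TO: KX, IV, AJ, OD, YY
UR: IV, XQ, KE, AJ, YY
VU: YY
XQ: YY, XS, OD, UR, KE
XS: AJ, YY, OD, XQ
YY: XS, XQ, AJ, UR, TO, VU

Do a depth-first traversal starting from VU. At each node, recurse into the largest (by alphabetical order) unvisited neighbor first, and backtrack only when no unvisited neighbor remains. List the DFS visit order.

Visit VU
VU → YY
YY → XS
XS → XQ
XQ → UR
UR → KE
KE → NX
KE → MM
MM → OD
OD → TO
TO → KX
KX → AJ
AJ → IV

VU -> YY -> XS -> XQ -> UR -> KE -> NX -> MM -> OD -> TO -> KX -> AJ -> IV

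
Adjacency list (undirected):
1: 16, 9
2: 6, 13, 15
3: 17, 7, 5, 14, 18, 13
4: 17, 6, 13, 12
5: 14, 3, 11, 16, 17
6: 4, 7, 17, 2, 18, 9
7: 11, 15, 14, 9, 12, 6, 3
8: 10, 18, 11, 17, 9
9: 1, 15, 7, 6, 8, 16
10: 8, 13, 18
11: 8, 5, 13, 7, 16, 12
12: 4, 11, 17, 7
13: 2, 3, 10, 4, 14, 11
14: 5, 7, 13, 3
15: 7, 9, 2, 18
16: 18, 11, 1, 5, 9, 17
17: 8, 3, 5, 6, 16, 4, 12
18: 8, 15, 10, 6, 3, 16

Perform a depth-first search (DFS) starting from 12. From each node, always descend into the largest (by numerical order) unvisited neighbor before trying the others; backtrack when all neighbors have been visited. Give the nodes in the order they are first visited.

Visit 12
12 → 17
17 → 16
16 → 18
18 → 15
15 → 9
9 → 8
8 → 11
11 → 13
13 → 14
14 → 7
7 → 6
6 → 4
6 → 2
7 → 3
3 → 5
13 → 10
9 → 1

12 → 17 → 16 → 18 → 15 → 9 → 8 → 11 → 13 → 14 → 7 → 6 → 4 → 2 → 3 → 5 → 10 → 1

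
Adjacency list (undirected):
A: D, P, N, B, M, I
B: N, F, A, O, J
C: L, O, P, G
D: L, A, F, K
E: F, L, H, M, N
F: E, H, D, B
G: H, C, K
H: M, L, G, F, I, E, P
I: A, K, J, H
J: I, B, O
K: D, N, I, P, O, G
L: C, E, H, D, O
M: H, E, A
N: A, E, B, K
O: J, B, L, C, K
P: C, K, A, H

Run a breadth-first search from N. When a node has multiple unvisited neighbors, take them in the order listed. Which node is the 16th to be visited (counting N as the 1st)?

C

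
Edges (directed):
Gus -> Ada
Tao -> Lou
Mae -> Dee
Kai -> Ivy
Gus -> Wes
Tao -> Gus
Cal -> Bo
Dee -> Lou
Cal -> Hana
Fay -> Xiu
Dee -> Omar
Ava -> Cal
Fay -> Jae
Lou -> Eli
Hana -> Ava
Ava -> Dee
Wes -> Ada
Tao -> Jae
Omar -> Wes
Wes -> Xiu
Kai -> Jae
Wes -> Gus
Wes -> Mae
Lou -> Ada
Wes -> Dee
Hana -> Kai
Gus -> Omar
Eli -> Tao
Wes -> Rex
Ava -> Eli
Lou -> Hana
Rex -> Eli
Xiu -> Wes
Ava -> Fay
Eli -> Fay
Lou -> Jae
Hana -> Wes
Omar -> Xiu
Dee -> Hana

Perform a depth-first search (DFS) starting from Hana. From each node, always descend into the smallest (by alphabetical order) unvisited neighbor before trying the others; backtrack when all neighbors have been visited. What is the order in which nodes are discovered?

Visit Hana
Hana → Ava
Ava → Cal
Cal → Bo
Ava → Dee
Dee → Lou
Lou → Ada
Lou → Eli
Eli → Fay
Fay → Jae
Fay → Xiu
Xiu → Wes
Wes → Gus
Gus → Omar
Wes → Mae
Wes → Rex
Eli → Tao
Hana → Kai
Kai → Ivy

Hana → Ava → Cal → Bo → Dee → Lou → Ada → Eli → Fay → Jae → Xiu → Wes → Gus → Omar → Mae → Rex → Tao → Kai → Ivy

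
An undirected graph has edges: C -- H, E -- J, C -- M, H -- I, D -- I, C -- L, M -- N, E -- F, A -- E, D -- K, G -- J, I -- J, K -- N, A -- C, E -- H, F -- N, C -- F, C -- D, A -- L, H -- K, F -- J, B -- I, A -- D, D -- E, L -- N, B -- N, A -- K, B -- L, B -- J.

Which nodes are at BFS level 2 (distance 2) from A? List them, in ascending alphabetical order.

Level 0: A
Level 1: C, D, E, K, L
Level 2: B, F, H, I, J, M, N
Level 3: G

B, F, H, I, J, M, N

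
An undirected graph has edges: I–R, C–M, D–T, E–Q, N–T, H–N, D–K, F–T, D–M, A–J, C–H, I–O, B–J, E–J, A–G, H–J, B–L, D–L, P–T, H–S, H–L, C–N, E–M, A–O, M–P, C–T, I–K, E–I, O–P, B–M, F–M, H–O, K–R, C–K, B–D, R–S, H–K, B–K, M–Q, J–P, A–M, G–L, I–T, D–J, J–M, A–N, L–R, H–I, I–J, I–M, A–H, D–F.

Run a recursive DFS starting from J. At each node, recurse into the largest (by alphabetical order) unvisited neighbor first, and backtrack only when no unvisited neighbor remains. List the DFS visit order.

J -> P -> T -> N -> H -> S -> R -> L -> G -> A -> O -> I -> M -> Q -> E -> F -> D -> K -> C -> B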